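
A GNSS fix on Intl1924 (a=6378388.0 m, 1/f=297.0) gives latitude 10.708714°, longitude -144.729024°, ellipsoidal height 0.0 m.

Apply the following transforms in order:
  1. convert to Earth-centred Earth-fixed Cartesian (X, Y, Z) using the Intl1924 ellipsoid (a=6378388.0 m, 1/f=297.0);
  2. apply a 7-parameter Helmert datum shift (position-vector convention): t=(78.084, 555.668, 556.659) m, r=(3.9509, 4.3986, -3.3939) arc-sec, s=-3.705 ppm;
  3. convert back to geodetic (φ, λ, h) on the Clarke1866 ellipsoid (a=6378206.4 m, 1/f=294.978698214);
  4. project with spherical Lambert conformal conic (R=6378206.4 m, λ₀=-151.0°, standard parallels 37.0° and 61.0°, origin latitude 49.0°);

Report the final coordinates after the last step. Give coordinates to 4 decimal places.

start: φ=10.708714°, λ=-144.729024°, h=0.000 m
→ ECEF (a=6378388.000, f=1/297.0): X=-5117411.4741, Y=-3619438.8193, Z=1177375.8051
→ Helmert 7p (PV): X=-5117348.8770, Y=-3618808.0912, Z=1177967.9020
→ geod (Bowring, a=6378206.400): φ=10.71515408°, λ=-144.73340097°, h=-111.3610 m
→ lcc (R=6378206.4, λ₀=-151.0°): E=818799.5662, N=-4440314.2505

E=818799.5662 m, N=-4440314.2505 m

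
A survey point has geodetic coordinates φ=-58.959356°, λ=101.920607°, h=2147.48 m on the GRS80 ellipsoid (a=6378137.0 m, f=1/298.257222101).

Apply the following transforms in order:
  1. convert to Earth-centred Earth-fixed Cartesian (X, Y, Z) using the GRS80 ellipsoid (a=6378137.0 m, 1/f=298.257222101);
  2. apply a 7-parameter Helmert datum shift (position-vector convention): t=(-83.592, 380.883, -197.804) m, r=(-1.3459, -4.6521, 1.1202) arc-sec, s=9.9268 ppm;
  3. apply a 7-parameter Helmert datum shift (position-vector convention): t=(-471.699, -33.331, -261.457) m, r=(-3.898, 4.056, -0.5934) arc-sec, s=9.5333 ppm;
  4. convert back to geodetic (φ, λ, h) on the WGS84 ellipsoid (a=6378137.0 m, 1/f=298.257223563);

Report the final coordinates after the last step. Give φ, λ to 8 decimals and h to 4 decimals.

φ=-58.95943592°, λ=101.92917321°, h=2899.8330 m

start: φ=-58.959356°, λ=101.920607°, h=2147.480 m
→ ECEF (a=6378137.000, f=1/298.257222101): X=-681238.4371, Y=3226955.5694, Z=-5443442.9424
→ Helmert 7p (PV): X=-681223.5443, Y=3227329.2665, Z=-5443731.2036
→ Helmert 7p (PV): X=-681799.4997, Y=3227225.7856, Z=-5444092.1524
→ geod (Bowring, a=6378137.000): φ=-58.95943592°, λ=101.92917321°, h=2899.8330 m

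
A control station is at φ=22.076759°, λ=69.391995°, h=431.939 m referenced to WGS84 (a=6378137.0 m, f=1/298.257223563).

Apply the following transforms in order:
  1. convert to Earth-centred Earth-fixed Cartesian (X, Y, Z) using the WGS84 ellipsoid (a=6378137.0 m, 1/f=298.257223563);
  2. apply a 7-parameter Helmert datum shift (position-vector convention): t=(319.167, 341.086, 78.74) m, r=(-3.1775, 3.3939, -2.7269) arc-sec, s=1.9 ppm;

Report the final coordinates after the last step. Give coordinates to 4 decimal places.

start: φ=22.076759°, λ=69.391995°, h=431.939 m
→ ECEF (a=6378137.000, f=1/298.257223563): X=2081458.0408, Y=5535281.0911, Z=2382453.7815
→ Helmert 7p (PV): X=2081893.5424, Y=5535641.8780, Z=2382417.5287

X=2081893.5424 m, Y=5535641.8780 m, Z=2382417.5287 m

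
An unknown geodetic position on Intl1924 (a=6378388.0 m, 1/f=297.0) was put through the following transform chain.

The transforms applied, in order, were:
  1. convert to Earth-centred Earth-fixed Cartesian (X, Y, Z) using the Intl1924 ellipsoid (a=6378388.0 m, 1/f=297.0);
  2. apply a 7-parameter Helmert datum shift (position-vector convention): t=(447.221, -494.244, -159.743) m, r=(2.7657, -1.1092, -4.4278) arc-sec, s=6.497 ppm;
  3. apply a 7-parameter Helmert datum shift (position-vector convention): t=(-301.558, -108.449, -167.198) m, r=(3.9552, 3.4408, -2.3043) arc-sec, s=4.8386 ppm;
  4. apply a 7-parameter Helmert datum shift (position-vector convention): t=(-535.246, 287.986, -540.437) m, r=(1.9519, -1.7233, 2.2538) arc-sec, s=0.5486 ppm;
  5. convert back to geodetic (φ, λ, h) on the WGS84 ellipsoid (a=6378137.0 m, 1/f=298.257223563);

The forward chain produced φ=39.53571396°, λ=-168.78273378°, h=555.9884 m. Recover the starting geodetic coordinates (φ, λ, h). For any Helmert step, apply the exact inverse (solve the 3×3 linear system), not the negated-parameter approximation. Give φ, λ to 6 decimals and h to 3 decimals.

start: φ=39.535714°, λ=-168.782734°, h=555.988 m
→ ECEF (a=6378137.000, f=1/298.257223563): X=-4832005.9950, Y=-958276.2679, Z=4038716.2644
→ Helmert⁻¹: X=-4831444.8238, Y=-958472.7118, Z=4039303.9213
→ Helmert⁻¹: X=-4831176.5668, Y=-958336.1408, Z=4039389.3593
→ Helmert⁻¹: X=-4831550.1115, Y=-957885.2262, Z=4039561.6832
→ geod (Bowring, a=6378388.000): φ=39.54539300°, λ=-168.78616400°, h=476.6540 m

φ=39.545393°, λ=-168.786164°, h=476.654 m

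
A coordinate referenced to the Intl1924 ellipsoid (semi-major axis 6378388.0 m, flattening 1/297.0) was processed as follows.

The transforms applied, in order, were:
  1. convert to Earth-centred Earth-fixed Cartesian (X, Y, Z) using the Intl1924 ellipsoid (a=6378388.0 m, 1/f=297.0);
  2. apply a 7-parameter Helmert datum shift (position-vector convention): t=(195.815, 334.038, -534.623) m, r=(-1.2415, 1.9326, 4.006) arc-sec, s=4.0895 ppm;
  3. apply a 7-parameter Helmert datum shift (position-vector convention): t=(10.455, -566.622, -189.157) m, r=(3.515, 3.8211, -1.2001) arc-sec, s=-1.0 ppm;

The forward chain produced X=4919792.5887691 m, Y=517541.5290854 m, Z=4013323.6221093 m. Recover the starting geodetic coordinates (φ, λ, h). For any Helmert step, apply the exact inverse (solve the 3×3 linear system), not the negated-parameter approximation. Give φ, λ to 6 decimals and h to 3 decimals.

start: X=4919792.5888, Y=517541.5291, Z=4013323.6221 m
→ Helmert⁻¹: X=4919709.6857, Y=518205.6898, Z=4013599.1005
→ Helmert⁻¹: X=4919466.1972, Y=517749.8288, Z=4014166.5170
→ geod (Bowring, a=6378388.000): φ=39.24833900°, λ=6.00798400°, h=623.9750 m

φ=39.248339°, λ=6.007984°, h=623.975 m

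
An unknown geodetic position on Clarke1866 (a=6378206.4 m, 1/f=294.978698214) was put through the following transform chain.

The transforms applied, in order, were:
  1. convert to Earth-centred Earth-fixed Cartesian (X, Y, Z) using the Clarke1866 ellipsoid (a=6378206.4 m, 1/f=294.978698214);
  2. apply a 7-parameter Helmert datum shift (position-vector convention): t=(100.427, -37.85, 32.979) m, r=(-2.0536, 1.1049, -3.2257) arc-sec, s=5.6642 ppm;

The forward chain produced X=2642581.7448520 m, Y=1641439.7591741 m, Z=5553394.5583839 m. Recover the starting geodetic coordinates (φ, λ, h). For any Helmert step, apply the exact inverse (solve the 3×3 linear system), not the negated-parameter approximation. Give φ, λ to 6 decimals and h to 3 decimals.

φ=60.909958°, λ=31.848373°, h=3530.971 m

start: X=2642581.7449, Y=1641439.7592, Z=5553394.5584 m
→ Helmert⁻¹: X=2642410.9326, Y=1641454.3453, Z=5553360.6214
→ geod (Bowring, a=6378206.400): φ=60.90995800°, λ=31.84837300°, h=3530.9710 m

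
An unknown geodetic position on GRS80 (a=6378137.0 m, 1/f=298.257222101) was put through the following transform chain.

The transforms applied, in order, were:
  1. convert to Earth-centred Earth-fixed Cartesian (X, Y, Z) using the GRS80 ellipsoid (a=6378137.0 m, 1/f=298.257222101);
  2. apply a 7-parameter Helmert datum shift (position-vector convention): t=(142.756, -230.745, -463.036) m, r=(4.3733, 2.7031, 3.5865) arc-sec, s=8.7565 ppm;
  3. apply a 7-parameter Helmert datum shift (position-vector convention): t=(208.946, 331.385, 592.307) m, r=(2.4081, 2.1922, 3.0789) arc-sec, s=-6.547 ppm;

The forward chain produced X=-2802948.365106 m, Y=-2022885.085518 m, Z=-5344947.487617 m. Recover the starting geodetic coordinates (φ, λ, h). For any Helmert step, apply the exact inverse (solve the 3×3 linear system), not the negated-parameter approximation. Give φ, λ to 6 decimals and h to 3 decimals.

start: X=-2802948.3651, Y=-2022885.0855, Z=-5344947.4876 m
→ Helmert⁻¹: X=-2803149.0511, Y=-2023250.2828, Z=-5345580.9632
→ Helmert⁻¹: X=-2803232.3900, Y=-2023066.4092, Z=-5345064.9656
→ geod (Bowring, a=6378137.000): φ=-57.28175000°, λ=-144.18237100°, h=2544.5730 m

φ=-57.281750°, λ=-144.182371°, h=2544.573 m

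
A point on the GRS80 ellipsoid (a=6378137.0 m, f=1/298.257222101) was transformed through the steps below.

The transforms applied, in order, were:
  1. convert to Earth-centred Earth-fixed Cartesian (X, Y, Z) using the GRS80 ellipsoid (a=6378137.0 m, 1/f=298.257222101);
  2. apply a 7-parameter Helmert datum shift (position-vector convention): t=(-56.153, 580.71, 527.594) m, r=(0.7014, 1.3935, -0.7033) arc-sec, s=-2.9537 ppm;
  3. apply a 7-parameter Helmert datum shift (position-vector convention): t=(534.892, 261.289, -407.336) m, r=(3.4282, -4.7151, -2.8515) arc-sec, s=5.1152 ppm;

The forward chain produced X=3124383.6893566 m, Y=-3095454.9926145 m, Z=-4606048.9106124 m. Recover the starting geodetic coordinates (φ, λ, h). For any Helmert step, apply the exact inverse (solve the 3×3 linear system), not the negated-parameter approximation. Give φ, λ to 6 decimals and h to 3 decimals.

φ=-46.513835°, λ=-44.746244°, h=1941.507 m

start: X=3124383.6894, Y=-3095454.9926, Z=-4606048.9106 m
→ Helmert⁻¹: X=3123770.3328, Y=-3095733.8095, Z=-4605637.9713
→ Helmert⁻¹: X=3123877.3888, Y=-3096328.6768, Z=-4606147.5371
→ geod (Bowring, a=6378137.000): φ=-46.51383500°, λ=-44.74624400°, h=1941.5070 m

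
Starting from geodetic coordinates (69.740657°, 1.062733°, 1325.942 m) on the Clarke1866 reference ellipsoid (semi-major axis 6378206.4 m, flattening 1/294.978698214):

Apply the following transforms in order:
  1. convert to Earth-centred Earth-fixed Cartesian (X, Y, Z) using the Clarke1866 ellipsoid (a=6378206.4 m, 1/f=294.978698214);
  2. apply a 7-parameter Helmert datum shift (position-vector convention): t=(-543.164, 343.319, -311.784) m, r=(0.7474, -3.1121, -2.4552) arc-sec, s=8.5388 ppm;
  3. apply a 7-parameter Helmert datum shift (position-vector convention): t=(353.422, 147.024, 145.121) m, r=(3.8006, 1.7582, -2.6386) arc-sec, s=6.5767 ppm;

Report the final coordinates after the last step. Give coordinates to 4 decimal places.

X=2215073.2999 m, Y=41398.7269 m, Z=5962080.9634 m

start: φ=69.740657°, λ=1.062733°, h=1325.942 m
→ ECEF (a=6378206.400, f=1/294.978698214): X=2215267.6796, Y=41093.9183, Z=5962142.0494
→ Helmert 7p (PV): X=2214653.9636, Y=41389.6154, Z=5961914.7478
→ Helmert 7p (PV): X=2215073.2999, Y=41398.7269, Z=5962080.9634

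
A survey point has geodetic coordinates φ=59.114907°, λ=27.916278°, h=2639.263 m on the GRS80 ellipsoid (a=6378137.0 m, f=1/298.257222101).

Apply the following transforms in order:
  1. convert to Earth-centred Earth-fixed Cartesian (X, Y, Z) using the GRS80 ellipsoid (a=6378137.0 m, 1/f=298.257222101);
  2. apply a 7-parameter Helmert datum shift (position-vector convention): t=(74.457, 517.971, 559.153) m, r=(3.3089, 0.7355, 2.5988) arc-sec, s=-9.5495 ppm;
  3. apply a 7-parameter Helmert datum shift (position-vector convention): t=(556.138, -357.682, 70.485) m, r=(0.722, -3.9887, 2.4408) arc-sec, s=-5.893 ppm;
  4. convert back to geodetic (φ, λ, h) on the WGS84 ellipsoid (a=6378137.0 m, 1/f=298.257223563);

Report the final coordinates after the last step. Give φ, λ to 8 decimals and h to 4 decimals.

φ=59.11425962°, λ=27.91405758°, h=3406.3034 m

start: φ=59.114907°, λ=27.916278°, h=2639.263 m
→ ECEF (a=6378137.000, f=1/298.257222101): X=2901379.8568, Y=1537257.0962, Z=5452782.7963
→ Helmert 7p (PV): X=2901426.6822, Y=1537709.4696, Z=5453304.1928
→ Helmert 7p (PV): X=2901842.0719, Y=1537357.9709, Z=5453404.0307
→ geod (Bowring, a=6378137.000): φ=59.11425962°, λ=27.91405758°, h=3406.3034 m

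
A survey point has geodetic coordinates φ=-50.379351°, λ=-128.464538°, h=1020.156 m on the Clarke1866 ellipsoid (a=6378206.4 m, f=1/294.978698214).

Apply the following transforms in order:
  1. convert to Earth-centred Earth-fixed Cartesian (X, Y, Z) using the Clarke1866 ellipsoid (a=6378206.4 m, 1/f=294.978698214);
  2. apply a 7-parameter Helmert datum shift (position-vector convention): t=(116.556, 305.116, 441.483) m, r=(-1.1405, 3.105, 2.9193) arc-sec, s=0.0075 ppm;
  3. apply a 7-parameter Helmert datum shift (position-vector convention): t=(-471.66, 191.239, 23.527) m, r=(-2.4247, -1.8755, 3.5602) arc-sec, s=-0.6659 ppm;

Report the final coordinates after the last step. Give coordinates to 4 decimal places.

start: φ=-50.379351°, λ=-128.464538°, h=1020.156 m
→ ECEF (a=6378206.400, f=1/294.978698214): X=-2535541.2764, Y=-3191665.0096, Z=-4890386.5884
→ Helmert 7p (PV): X=-2535453.1845, Y=-3191422.8439, Z=-4889889.3257
→ Helmert 7p (PV): X=-2535823.6090, Y=-3191330.7244, Z=-4889848.0806

X=-2535823.6090 m, Y=-3191330.7244 m, Z=-4889848.0806 m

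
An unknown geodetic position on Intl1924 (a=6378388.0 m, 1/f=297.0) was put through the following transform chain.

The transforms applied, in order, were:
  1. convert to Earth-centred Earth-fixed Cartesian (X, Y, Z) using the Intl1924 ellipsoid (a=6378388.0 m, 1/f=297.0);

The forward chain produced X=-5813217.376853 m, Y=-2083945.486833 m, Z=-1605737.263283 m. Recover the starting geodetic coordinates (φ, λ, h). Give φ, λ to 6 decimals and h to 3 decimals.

φ=-14.669585°, λ=-160.278055°, h=3787.005 m

start: X=-5813217.3769, Y=-2083945.4868, Z=-1605737.2633 m
→ geod (Bowring, a=6378388.000): φ=-14.66958500°, λ=-160.27805500°, h=3787.0050 m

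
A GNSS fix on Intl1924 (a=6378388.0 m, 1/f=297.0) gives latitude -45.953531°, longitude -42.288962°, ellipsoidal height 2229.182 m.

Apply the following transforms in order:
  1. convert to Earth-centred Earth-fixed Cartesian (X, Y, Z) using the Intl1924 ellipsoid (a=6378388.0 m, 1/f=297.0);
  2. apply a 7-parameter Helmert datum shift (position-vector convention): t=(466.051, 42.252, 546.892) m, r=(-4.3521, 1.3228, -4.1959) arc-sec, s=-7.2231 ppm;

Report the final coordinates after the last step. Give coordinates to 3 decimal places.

X=3287694.538 m, Y=-2990193.205 m, Z=-4562721.542 m

start: φ=-45.953531°, λ=-42.288962°, h=2229.182 m
→ ECEF (a=6378388.000, f=1/297.0): X=3287342.3220, Y=-2990093.8995, Z=-4563343.4026
→ Helmert 7p (PV): X=3287694.5383, Y=-2990193.2053, Z=-4562721.5418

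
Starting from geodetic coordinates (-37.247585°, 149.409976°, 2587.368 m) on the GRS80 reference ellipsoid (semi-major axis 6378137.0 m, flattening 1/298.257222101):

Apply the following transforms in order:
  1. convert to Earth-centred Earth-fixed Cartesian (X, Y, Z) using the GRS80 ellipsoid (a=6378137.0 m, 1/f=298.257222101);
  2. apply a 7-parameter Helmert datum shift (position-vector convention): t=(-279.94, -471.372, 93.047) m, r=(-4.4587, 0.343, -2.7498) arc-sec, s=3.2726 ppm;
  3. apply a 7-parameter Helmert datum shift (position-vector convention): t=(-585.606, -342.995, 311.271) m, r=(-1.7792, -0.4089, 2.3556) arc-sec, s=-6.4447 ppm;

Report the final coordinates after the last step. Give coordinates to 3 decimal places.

X=-4378573.312 m, Y=2587021.951 m, Z=-3840530.642 m

start: φ=-37.247585°, λ=149.409976°, h=2587.368 m
→ ECEF (a=6378137.000, f=1/298.257222101): X=-4377727.8331, Y=2587952.3160, Z=-3840867.4832
→ Helmert 7p (PV): X=-4377993.9855, Y=2587464.7489, Z=-3840835.6684
→ Helmert 7p (PV): X=-4378573.3120, Y=2587021.9508, Z=-3840530.6420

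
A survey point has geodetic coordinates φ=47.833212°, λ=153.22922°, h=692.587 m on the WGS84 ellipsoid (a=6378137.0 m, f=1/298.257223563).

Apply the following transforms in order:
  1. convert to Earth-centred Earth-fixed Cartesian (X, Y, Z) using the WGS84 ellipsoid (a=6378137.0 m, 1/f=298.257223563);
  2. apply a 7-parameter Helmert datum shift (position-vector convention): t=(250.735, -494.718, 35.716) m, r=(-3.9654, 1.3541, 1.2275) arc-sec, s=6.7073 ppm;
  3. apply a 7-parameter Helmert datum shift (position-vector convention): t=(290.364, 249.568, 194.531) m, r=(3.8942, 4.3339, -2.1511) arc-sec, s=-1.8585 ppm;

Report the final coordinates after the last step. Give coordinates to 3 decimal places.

X=-3829470.180 m, Y=1932070.337 m, Z=4705318.643 m

start: φ=47.833212°, λ=153.229220°, h=692.587 m
→ ECEF (a=6378137.000, f=1/298.257223563): X=-3830131.1006, Y=1932287.3459, Z=4704960.6423
→ Helmert 7p (PV): X=-3829886.6671, Y=1931873.2473, Z=4705015.9123
→ Helmert 7p (PV): X=-3829470.1796, Y=1932070.3373, Z=4705318.6429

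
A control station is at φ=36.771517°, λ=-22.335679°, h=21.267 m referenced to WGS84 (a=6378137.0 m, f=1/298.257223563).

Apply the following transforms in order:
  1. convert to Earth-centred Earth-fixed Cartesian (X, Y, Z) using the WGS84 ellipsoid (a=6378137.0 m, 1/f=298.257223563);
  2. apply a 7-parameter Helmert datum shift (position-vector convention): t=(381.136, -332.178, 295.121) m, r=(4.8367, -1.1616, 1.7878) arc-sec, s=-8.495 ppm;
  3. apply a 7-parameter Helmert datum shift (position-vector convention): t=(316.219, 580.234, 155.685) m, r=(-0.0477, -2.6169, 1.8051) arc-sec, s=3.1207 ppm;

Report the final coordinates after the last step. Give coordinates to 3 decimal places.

X=4732086.541 m, Y=-1943699.256 m, Z=3797597.249 m

start: φ=36.771517°, λ=-22.335679°, h=21.267 m
→ ECEF (a=6378137.000, f=1/298.257223563): X=4731450.3098, Y=-1943952.0175, Z=3797125.3046
→ Helmert 7p (PV): X=4731786.7175, Y=-1944315.7101, Z=3797369.2311
→ Helmert 7p (PV): X=4732086.5407, Y=-1943699.2558, Z=3797597.2489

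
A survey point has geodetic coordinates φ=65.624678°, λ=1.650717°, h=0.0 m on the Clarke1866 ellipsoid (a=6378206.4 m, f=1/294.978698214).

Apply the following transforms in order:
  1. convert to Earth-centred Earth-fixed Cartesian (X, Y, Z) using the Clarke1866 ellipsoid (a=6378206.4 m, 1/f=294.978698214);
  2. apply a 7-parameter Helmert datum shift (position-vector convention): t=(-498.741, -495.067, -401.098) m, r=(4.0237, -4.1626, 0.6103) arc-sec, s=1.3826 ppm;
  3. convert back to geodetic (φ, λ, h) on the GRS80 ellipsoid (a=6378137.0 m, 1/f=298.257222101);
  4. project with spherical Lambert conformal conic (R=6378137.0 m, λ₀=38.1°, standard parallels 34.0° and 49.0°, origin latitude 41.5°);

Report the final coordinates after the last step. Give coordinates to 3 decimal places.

E=-1794452.411 m, N=3139632.065 m

start: φ=65.624678°, λ=1.650717°, h=0.000 m
→ ECEF (a=6378206.400, f=1/294.978698214): X=2638690.3942, Y=76042.8896, Z=5786609.9986
→ Helmert 7p (PV): X=2638078.2976, Y=75442.8530, Z=5786271.6357
→ geod (Bowring, a=6378137.000): φ=65.62695686°, λ=1.63807848°, h=-695.6949 m
→ lcc (R=6378137.0, λ₀=38.1°): E=-1794452.4111, N=3139632.0655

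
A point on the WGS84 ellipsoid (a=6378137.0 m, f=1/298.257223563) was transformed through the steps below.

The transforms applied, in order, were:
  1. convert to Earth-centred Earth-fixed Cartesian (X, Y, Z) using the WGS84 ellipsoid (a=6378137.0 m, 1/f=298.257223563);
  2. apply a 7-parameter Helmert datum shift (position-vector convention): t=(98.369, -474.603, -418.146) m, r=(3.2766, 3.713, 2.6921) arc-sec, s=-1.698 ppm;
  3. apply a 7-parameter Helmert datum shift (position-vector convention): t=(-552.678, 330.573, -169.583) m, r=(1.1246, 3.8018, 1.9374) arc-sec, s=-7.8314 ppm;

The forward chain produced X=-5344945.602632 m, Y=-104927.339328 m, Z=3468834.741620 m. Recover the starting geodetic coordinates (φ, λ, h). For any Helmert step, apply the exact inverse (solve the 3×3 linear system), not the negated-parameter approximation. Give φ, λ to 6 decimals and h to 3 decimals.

start: X=-5344945.6026, Y=-104927.3393, Z=3468834.7416 m
→ Helmert⁻¹: X=-5344499.7052, Y=-105189.6236, Z=3468933.5576
→ Helmert⁻¹: X=-5344670.9651, Y=-104590.3309, Z=3469263.0459
→ geod (Bowring, a=6378137.000): φ=33.15882700°, λ=-178.87891700°, h=995.8050 m

φ=33.158827°, λ=-178.878917°, h=995.805 m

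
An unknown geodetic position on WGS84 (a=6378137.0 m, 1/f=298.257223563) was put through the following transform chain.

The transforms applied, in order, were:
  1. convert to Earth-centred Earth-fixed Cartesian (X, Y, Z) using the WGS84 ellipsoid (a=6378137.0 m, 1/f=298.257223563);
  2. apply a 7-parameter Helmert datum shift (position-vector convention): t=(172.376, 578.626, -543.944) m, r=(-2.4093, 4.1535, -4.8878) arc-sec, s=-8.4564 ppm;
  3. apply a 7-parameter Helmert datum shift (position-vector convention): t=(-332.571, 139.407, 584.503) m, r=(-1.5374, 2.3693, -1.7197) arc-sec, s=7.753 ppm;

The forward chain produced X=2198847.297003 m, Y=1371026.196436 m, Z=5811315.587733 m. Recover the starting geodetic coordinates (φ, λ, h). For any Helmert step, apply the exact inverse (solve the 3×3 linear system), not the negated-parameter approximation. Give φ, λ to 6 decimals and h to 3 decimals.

φ=66.114656°, λ=31.930932°, h=2448.547 m

start: X=2198847.2970, Y=1371026.1964, Z=5811315.5877 m
→ Helmert⁻¹: X=2199084.6427, Y=1370851.1852, Z=5810721.5124
→ Helmert⁻¹: X=2198781.3687, Y=1370268.3703, Z=5811374.8810
→ geod (Bowring, a=6378137.000): φ=66.11465600°, λ=31.93093200°, h=2448.5470 m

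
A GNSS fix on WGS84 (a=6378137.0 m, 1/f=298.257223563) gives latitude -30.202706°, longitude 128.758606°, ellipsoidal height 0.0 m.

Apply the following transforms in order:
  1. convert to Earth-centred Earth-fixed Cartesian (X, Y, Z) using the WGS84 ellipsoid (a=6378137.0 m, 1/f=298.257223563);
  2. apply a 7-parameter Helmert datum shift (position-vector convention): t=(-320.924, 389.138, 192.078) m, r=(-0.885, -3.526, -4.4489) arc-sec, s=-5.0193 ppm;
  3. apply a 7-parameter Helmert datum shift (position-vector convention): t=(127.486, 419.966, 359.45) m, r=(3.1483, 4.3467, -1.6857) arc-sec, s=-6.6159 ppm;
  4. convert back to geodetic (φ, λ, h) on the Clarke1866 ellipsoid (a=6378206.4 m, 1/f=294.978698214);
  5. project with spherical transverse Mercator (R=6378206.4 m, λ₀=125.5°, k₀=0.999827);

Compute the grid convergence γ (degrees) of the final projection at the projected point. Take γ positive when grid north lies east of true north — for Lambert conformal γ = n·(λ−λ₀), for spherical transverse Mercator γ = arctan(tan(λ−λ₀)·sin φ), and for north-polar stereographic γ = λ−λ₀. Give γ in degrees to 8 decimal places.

start: φ=-30.202706°, λ=128.758606°, h=0.000 m
→ ECEF (a=6378137.000, f=1/298.257223563): X=-3453857.7838, Y=4302093.6966, Z=-3189814.1052
→ Helmert 7p (PV): X=-3454014.0529, Y=4302522.0504, Z=-3189683.5169
→ Helmert 7p (PV): X=-3453895.7704, Y=4302990.4642, Z=-3189164.5063
→ geod (Bowring, a=6378206.400): φ=-30.19622334°, λ=128.75308389°, h=288.8480 m
→ into tm (λ₀=125.5°): φ=-30.19622334°, λ−λ₀=3.25308389°
convergence γ = -1.63749519°

-1.63749519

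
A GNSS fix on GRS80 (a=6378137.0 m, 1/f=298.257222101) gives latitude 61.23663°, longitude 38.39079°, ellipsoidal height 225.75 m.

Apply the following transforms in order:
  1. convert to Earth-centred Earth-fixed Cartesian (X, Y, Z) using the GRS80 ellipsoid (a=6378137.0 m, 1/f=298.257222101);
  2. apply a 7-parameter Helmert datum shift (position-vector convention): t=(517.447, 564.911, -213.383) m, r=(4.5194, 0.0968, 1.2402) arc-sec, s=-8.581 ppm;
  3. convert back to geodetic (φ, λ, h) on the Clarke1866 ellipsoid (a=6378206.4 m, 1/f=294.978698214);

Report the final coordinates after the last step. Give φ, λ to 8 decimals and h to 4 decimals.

start: φ=61.236630°, λ=38.390790°, h=225.750 m
→ ECEF (a=6378137.000, f=1/298.257222101): X=2411849.9420, Y=1910977.5485, Z=5568276.2731
→ Helmert 7p (PV): X=2412337.8161, Y=1911418.5592, Z=5568055.8473
→ geod (Bowring, a=6378206.400): φ=61.23232033°, λ=38.39158454°, h=461.6150 m

φ=61.23232033°, λ=38.39158454°, h=461.6150 m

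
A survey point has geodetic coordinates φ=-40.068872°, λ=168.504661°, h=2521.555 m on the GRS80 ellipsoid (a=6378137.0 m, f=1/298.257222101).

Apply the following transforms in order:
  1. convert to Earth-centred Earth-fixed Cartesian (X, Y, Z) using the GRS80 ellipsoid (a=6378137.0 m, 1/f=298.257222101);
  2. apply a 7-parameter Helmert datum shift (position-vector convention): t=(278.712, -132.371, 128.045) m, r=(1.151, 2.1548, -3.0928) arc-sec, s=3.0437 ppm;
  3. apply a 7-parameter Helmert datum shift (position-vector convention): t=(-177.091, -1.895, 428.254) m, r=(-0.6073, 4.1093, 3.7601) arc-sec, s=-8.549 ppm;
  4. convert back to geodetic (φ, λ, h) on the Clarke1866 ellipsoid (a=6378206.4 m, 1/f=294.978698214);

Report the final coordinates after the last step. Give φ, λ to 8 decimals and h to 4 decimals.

start: φ=-40.068872°, λ=168.504661°, h=2521.555 m
→ ECEF (a=6378137.000, f=1/298.257222101): X=-4791634.9646, Y=974463.2249, Z=-4085463.8739
→ Helmert 7p (PV): X=-4791398.9055, Y=974428.4652, Z=-4085292.7689
→ Helmert 7p (PV): X=-4791634.1863, Y=974318.8677, Z=-4084737.0031
→ geod (Bowring, a=6378206.400): φ=-40.06614414°, λ=168.50631678°, h=2060.0589 m

φ=-40.06614414°, λ=168.50631678°, h=2060.0589 m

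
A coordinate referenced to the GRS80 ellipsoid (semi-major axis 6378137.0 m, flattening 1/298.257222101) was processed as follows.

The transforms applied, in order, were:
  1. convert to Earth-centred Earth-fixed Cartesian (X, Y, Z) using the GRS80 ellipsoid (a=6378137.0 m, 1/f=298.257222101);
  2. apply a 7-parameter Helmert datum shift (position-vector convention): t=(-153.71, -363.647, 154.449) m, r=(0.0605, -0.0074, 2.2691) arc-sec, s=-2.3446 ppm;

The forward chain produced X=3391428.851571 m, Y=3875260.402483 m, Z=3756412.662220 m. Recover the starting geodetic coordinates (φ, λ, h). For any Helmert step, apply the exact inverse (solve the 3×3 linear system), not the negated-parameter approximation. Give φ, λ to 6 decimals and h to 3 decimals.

start: X=3391428.8516, Y=3875260.4025, Z=3756412.6622 m
→ Helmert⁻¹: X=3391633.2833, Y=3875596.9270, Z=3756265.7617
→ geod (Bowring, a=6378137.000): φ=36.28879100°, λ=48.81000600°, h=3711.9360 m

φ=36.288791°, λ=48.810006°, h=3711.936 m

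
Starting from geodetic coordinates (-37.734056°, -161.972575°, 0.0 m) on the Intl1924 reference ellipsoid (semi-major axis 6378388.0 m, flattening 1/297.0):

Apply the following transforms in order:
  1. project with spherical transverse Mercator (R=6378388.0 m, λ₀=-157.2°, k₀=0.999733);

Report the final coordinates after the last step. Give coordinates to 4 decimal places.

start: φ=-37.734056°, λ=-161.972575°, h=0.000 m
→ tm (R=6378388.0, λ₀=-157.2°): E=-420194.4181, N=-4210303.8323

E=-420194.4181 m, N=-4210303.8323 m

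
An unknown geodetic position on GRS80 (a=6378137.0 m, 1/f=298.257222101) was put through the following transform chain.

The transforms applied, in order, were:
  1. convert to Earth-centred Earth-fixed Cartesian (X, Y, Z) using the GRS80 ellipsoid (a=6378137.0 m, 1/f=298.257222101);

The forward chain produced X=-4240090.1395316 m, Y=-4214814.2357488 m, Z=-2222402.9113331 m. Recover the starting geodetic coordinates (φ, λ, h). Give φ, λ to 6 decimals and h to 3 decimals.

φ=-20.517548°, λ=-135.171285°, h=2722.716 m

start: X=-4240090.1395, Y=-4214814.2357, Z=-2222402.9113 m
→ geod (Bowring, a=6378137.000): φ=-20.51754800°, λ=-135.17128500°, h=2722.7160 m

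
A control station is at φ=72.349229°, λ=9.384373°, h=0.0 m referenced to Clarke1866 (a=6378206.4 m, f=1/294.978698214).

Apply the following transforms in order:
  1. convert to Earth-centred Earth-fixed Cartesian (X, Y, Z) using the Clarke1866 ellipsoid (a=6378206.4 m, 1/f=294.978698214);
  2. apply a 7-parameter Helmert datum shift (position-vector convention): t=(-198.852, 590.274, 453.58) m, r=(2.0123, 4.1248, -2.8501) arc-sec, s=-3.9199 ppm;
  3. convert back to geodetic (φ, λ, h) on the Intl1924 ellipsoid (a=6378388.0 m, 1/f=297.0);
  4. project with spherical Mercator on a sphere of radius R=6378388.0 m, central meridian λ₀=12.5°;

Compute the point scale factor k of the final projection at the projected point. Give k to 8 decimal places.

3.29804892

start: φ=72.349229°, λ=9.384373°, h=0.000 m
→ ECEF (a=6378206.400, f=1/294.978698214): X=1913972.2817, Y=316319.7522, Z=6055434.1167
→ Helmert 7p (PV): X=1913891.3915, Y=316823.2637, Z=6055828.7713
→ geod (Bowring, a=6378388.000): φ=72.34952018°, λ=9.39943467°, h=62.1598 m
→ into merc (λ₀=12.5°): φ=72.34952018°, λ−λ₀=-3.10056533°
scale k = 3.29804892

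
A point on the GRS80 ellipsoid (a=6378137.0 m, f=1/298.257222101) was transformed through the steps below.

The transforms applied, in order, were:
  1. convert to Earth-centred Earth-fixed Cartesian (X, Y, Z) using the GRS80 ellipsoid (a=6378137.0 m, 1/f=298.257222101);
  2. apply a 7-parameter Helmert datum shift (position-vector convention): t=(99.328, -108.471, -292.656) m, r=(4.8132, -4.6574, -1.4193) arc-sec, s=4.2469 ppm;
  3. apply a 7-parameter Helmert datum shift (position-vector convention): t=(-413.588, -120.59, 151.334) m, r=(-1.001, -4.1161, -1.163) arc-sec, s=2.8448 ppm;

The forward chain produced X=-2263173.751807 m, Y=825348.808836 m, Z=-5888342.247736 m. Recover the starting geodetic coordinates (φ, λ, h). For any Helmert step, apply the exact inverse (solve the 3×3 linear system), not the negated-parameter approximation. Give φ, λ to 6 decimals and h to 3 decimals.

start: X=-2263173.7518, Y=825348.8088, Z=-5888342.2477 m
→ Helmert⁻¹: X=-2262875.8871, Y=825482.8680, Z=-5888427.6675
→ Helmert⁻¹: X=-2263104.2354, Y=825434.8619, Z=-5888078.1666
→ geod (Bowring, a=6378137.000): φ=-67.88399400°, λ=159.96128300°, h=1990.6980 m

φ=-67.883994°, λ=159.961283°, h=1990.698 m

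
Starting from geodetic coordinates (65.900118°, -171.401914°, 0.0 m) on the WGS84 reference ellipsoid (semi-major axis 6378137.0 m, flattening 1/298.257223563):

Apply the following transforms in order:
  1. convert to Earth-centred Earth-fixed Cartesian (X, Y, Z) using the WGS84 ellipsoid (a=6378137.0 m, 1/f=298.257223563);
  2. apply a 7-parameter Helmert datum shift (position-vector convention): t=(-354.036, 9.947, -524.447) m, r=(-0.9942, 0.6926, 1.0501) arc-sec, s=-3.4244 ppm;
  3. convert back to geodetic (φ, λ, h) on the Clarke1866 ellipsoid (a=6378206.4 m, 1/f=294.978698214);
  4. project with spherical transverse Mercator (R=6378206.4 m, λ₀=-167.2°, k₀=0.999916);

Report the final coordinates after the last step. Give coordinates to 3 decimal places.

start: φ=65.900118°, λ=-171.401914°, h=0.000 m
→ ECEF (a=6378137.000, f=1/298.257223563): X=-2582318.4589, Y=-390450.7122, Z=5799408.6566
→ Helmert 7p (PV): X=-2582642.1909, Y=-390424.6216, Z=5798874.9030
→ geod (Bowring, a=6378206.400): φ=65.89716907°, λ=-171.40354154°, h=-229.3750 m
→ tm (R=6378206.4, λ₀=-167.2°): E=-190965.3790, N=7341501.1477

E=-190965.379 m, N=7341501.148 m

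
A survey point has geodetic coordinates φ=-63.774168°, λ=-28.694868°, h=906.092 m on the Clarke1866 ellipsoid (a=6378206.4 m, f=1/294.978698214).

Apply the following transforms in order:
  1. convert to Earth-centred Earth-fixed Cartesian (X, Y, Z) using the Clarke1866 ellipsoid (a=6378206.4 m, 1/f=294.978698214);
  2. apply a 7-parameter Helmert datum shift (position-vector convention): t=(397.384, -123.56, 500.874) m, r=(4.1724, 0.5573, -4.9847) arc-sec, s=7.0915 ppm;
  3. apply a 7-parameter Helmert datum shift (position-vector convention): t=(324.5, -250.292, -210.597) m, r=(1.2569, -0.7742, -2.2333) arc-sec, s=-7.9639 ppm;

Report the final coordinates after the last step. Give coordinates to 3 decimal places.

X=2480231.916 m, Y=-1357536.776 m, Z=-5698992.271 m

start: φ=-63.774168°, λ=-28.694868°, h=906.092 m
→ ECEF (a=6378206.400, f=1/294.978698214): X=2479553.7025, Y=-1357227.3490, Z=-5699254.4000
→ Helmert 7p (PV): X=2479920.4718, Y=-1357305.1689, Z=-5698828.0964
→ Helmert 7p (PV): X=2480231.9160, Y=-1357536.7760, Z=-5698992.2712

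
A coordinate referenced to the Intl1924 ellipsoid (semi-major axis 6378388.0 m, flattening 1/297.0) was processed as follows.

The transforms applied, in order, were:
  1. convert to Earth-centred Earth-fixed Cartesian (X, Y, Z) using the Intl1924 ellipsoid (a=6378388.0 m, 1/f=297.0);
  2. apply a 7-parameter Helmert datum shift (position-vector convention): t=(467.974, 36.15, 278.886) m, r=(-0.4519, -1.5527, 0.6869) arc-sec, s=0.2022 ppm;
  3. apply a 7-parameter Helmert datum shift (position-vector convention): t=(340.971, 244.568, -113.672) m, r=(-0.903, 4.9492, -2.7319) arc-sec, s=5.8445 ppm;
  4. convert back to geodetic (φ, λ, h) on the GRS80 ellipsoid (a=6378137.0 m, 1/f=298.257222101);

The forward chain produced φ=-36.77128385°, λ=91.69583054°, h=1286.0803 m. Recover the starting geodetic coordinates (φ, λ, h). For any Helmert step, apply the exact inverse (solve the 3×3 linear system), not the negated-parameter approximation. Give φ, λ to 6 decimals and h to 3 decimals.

φ=-36.774301°, λ=91.704839°, h=922.472 m

start: φ=-36.771284°, λ=91.695831°, h=1286.080 m
→ ECEF (a=6378137.000, f=1/298.257222101): X=-151408.0082, Y=5114017.1737, Z=-3797861.7241
→ Helmert⁻¹: X=-151724.6985, Y=5113757.3348, Z=-3797707.1094
→ Helmert⁻¹: X=-152204.2020, Y=5113728.9785, Z=-3797972.8782
→ geod (Bowring, a=6378388.000): φ=-36.77430100°, λ=91.70483900°, h=922.4720 m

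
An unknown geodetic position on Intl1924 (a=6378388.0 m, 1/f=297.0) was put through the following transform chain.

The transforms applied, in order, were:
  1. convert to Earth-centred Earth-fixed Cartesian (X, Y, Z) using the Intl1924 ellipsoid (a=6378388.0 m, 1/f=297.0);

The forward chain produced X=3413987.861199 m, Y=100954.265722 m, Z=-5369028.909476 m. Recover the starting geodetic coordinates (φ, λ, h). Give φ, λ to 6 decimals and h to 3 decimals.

start: X=3413987.8612, Y=100954.2657, Z=-5369028.9095 m
→ geod (Bowring, a=6378388.000): φ=-57.71250000°, λ=1.69378700°, h=253.7810 m

φ=-57.712500°, λ=1.693787°, h=253.781 m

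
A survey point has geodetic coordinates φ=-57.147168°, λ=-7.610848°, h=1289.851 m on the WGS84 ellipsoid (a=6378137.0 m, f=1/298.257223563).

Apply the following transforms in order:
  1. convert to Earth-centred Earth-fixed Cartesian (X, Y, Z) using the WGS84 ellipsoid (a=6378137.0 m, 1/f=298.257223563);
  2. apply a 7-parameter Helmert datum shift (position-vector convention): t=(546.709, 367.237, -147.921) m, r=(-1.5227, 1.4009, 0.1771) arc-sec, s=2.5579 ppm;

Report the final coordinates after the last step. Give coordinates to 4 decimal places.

X=3438893.2229 m, Y=-459109.9662 m, Z=-5336073.5117 m

start: φ=-57.147168°, λ=-7.610848°, h=1289.851 m
→ ECEF (a=6378137.000, f=1/298.257223563): X=3438373.5645, Y=-459439.5892, Z=-5335891.9810
→ Helmert 7p (PV): X=3438893.2229, Y=-459109.9662, Z=-5336073.5117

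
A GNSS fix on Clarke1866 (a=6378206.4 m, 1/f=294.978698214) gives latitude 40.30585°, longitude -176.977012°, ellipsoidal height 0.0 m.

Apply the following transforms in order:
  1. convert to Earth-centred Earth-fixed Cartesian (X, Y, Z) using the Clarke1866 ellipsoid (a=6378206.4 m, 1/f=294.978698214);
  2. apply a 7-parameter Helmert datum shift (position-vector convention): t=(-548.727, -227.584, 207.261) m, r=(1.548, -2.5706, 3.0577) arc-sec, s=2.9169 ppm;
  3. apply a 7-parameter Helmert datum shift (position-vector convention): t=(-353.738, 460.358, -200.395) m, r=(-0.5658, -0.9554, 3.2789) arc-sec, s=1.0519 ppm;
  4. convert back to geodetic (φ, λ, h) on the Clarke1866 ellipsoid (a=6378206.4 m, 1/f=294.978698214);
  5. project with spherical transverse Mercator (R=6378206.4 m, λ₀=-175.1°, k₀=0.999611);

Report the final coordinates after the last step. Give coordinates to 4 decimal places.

start: φ=40.305850°, λ=-176.977012°, h=0.000 m
→ ECEF (a=6378206.400, f=1/294.978698214): X=-4864159.4444, Y=-256876.7760, Z=4103744.4157
→ Helmert 7p (PV): X=-4864769.6952, Y=-257208.0148, Z=4103901.0988
→ Helmert 7p (PV): X=-4865143.4706, Y=-256814.0032, Z=4103683.1930
→ geod (Bowring, a=6378206.400): φ=40.29972491°, λ=-176.97835950°, h=707.2863 m
→ tm (R=6378206.4, λ₀=-175.1°): E=-159417.4494, N=4486139.0072

E=-159417.4494 m, N=4486139.0072 m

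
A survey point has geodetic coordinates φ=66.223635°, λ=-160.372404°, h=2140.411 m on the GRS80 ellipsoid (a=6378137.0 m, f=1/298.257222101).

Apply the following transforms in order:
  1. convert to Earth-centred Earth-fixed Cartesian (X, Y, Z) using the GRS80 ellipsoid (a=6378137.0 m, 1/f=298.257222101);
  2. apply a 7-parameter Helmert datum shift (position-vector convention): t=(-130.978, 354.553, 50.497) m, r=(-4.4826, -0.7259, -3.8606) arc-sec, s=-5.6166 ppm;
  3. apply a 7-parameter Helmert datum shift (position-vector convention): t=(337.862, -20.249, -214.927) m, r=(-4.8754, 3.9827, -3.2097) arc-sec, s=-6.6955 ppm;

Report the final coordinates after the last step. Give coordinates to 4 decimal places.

start: φ=66.223635°, λ=-160.372404°, h=2140.411 m
→ ECEF (a=6378137.000, f=1/298.257222101): X=-2429677.7882, Y=-866488.1830, Z=5816004.7439
→ Helmert 7p (PV): X=-2429831.8053, Y=-865956.8938, Z=5816032.8547
→ Helmert 7p (PV): X=-2429378.8504, Y=-865796.0639, Z=5815846.3711

X=-2429378.8504 m, Y=-865796.0639 m, Z=5815846.3711 m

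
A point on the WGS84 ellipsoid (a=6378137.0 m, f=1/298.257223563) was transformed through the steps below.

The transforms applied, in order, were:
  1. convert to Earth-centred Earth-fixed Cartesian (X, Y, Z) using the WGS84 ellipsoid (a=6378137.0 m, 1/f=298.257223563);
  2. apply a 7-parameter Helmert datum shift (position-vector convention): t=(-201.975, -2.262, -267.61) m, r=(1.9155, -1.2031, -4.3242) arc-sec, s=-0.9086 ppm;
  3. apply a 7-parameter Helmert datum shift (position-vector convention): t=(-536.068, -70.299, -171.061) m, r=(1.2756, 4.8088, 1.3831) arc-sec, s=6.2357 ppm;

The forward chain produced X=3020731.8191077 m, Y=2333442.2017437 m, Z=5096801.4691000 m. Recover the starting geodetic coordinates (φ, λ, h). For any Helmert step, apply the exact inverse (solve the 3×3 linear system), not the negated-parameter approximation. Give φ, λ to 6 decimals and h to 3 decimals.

φ=53.352610°, λ=37.681879°, h=3946.613 m

start: X=3020731.8191, Y=2333442.2017, Z=5096801.4691 m
→ Helmert⁻¹: X=3021145.8648, Y=2333509.2129, Z=5096996.7502
→ Helmert⁻¹: X=3021331.3933, Y=2333624.2712, Z=5097229.6973
→ geod (Bowring, a=6378137.000): φ=53.35261000°, λ=37.68187900°, h=3946.6130 m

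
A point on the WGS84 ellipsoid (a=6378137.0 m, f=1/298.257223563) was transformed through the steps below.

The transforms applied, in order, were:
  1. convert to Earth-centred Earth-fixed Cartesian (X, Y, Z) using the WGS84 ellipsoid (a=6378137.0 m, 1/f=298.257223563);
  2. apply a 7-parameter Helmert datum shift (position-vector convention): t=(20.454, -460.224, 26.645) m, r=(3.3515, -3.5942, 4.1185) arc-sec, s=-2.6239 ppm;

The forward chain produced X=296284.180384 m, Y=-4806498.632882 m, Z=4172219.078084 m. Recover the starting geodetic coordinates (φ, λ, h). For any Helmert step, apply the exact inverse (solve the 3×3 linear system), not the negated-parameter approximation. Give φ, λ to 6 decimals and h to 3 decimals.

start: X=296284.1804, Y=-4806498.6329, Z=4172219.0781 m
→ Helmert⁻¹: X=296241.2450, Y=-4805989.1412, Z=4172276.3087
→ geod (Bowring, a=6378137.000): φ=41.09929900°, λ=-86.47275000°, h=2337.6900 m

φ=41.099299°, λ=-86.472750°, h=2337.690 m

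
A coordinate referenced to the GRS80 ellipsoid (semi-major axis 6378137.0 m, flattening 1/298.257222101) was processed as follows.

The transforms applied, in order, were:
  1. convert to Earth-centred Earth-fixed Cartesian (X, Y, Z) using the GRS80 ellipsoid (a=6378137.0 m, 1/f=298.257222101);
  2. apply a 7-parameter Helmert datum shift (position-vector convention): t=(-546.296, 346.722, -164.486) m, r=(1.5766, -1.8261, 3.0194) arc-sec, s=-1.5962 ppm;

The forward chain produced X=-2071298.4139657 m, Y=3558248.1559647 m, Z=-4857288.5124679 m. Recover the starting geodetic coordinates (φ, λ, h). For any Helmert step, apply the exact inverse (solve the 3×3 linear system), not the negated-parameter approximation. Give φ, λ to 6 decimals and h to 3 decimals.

start: X=-2071298.4140, Y=3558248.1560, Z=-4857288.5125 m
→ Helmert⁻¹: X=-2070746.3423, Y=3557900.2997, Z=-4857140.6418
→ geod (Bowring, a=6378137.000): φ=-49.90700300°, λ=120.19998700°, h=1316.2790 m

φ=-49.907003°, λ=120.199987°, h=1316.279 m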